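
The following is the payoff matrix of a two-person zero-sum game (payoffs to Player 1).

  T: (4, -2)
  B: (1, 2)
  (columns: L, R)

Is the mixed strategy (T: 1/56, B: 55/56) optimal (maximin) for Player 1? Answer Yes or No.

Against L this mix gives (1/56)·4 + (55/56)·1 = 59/56.
Against R this mix gives (1/56)·(-2) + (55/56)·2 = 27/14.
Player 2 will play L, holding Player 1 to 59/56. Shifting weight toward the row that does better against L would raise this floor (the equalizing mix achieves 10/7 against both L and R), so the proposed strategy is not optimal.

No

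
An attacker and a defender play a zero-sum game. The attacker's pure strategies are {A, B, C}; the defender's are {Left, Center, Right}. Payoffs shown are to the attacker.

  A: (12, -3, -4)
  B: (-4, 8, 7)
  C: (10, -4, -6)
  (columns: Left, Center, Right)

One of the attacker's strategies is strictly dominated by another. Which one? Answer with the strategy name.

C

A gives a strictly higher payoff than C against every column: 12 > 10, -3 > -4, -4 > -6.
So C is strictly dominated and the attacker never plays it.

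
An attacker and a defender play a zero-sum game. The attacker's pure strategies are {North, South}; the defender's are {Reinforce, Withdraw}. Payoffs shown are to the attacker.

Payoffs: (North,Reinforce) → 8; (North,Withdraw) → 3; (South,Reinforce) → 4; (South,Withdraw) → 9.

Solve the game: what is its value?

6

Row minima: North → 3, South → 4; maximin = 4.
Column maxima: Reinforce → 8, Withdraw → 9; minimax = 8.
4 ≠ 8, so there is no saddle point; optimal play is mixed.
Let the attacker play North with probability p. Expected payoff against Reinforce: 8p + 4(1−p) = 4p + 4; against Withdraw: 3p + 9(1−p) = −6p + 9.
Setting these equal: 4p + 4 = −6p + 9 ⇒ 10p = 5 ⇒ p = 1/2, and the value is (4)·(1/2) + 4 = 6.
For the defender: with q = P(Reinforce), equating North's and South's payoffs gives 5q + 3 = −5q + 9 ⇒ q = 3/5.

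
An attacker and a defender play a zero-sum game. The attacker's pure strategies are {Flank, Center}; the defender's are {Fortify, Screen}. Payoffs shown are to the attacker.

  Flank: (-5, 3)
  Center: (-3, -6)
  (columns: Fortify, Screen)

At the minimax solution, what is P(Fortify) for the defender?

Row minima: Flank → -5, Center → -6; maximin = -5.
Column maxima: Fortify → -3, Screen → 3; minimax = -3.
-5 ≠ -3, so there is no saddle point; optimal play is mixed.
Let the attacker play Flank with probability p. Expected payoff against Fortify: (-5)p + (-3)(1−p) = −2p − 3; against Screen: 3p + (-6)(1−p) = 9p − 6.
Setting these equal: −2p − 3 = 9p − 6 ⇒ −11p = -3 ⇒ p = 3/11, and the value is (-2)·(3/11) − 3 = -39/11.
For the defender: with q = P(Fortify), equating Flank's and Center's payoffs gives −8q + 3 = 3q − 6 ⇒ q = 9/11.

9/11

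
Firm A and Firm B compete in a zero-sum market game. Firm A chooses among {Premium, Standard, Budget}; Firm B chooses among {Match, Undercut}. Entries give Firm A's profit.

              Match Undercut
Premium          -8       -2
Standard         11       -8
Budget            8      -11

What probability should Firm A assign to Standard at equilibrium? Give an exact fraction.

6/25

Row minima: Premium → -8, Standard → -8, Budget → -11; maximin = -8.
Column maxima: Match → 11, Undercut → -2; minimax = -2.
-8 ≠ -2, so there is no saddle point; optimal play is mixed.
Budget is strictly dominated by Standard, so Firm A never plays it.
On the remaining 2×2 (Premium, Standard vs Match, Undercut):
Let Firm A play Premium with probability p. Expected payoff against Match: (-8)p + 11(1−p) = −19p + 11; against Undercut: (-2)p + (-8)(1−p) = 6p − 8.
Setting these equal: −19p + 11 = 6p − 8 ⇒ −25p = -19 ⇒ p = 19/25, and the value is (-19)·(19/25) + 11 = -86/25.
For Firm B: with q = P(Match), equating Premium's and Standard's payoffs gives −6q − 2 = 19q − 8 ⇒ q = 6/25.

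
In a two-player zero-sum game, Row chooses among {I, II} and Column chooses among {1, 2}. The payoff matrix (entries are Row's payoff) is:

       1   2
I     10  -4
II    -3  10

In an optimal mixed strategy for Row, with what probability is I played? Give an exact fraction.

Row minima: I → -4, II → -3; maximin = -3.
Column maxima: 1 → 10, 2 → 10; minimax = 10.
-3 ≠ 10, so there is no saddle point; optimal play is mixed.
Let Row play I with probability p. Expected payoff against 1: 10p + (-3)(1−p) = 13p − 3; against 2: (-4)p + 10(1−p) = −14p + 10.
Setting these equal: 13p − 3 = −14p + 10 ⇒ 27p = 13 ⇒ p = 13/27, and the value is (13)·(13/27) − 3 = 88/27.
For Column: with q = P(1), equating I's and II's payoffs gives 14q − 4 = −13q + 10 ⇒ q = 14/27.

13/27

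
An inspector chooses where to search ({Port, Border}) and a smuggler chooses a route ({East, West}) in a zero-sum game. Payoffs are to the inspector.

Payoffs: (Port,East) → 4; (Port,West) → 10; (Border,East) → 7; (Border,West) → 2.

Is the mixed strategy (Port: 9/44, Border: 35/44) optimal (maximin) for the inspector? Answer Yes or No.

No

Against East this mix gives (9/44)·4 + (35/44)·7 = 281/44.
Against West this mix gives (9/44)·10 + (35/44)·2 = 40/11.
The smuggler will play West, holding the inspector to 40/11. Shifting weight toward the row that does better against West would raise this floor (the equalizing mix achieves 62/11 against both West and East), so the proposed strategy is not optimal.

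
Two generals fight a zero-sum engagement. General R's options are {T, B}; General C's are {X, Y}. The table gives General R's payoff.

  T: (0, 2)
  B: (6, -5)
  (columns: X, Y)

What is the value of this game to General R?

Row minima: T → 0, B → -5; maximin = 0.
Column maxima: X → 6, Y → 2; minimax = 2.
0 ≠ 2, so there is no saddle point; optimal play is mixed.
Let General R play T with probability p. Expected payoff against X: 0p + 6(1−p) = −6p + 6; against Y: 2p + (-5)(1−p) = 7p − 5.
Setting these equal: −6p + 6 = 7p − 5 ⇒ −13p = -11 ⇒ p = 11/13, and the value is (-6)·(11/13) + 6 = 12/13.
For General C: with q = P(X), equating T's and B's payoffs gives −2q + 2 = 11q − 5 ⇒ q = 7/13.

12/13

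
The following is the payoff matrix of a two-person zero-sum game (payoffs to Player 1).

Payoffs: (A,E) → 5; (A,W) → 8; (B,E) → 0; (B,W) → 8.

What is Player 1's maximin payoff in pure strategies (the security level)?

5

Row minima: A → 5, B → 0.
The best of these is 5.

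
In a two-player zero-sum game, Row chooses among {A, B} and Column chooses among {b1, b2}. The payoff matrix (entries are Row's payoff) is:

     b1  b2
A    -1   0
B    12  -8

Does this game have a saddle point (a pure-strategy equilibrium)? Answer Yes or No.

Row minima: A → -1, B → -8; maximin = -1.
Column maxima: b1 → 12, b2 → 0; minimax = 0.
-1 ≠ 0, so no pure-strategy equilibrium exists.

No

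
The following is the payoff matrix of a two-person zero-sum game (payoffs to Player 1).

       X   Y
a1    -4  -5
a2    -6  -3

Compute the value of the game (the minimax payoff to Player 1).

-9/2

Row minima: a1 → -5, a2 → -6; maximin = -5.
Column maxima: X → -4, Y → -3; minimax = -4.
-5 ≠ -4, so there is no saddle point; optimal play is mixed.
Let Player 1 play a1 with probability p. Expected payoff against X: (-4)p + (-6)(1−p) = 2p − 6; against Y: (-5)p + (-3)(1−p) = −2p − 3.
Setting these equal: 2p − 6 = −2p − 3 ⇒ 4p = 3 ⇒ p = 3/4, and the value is (2)·(3/4) − 6 = -9/2.
For Player 2: with q = P(X), equating a1's and a2's payoffs gives q − 5 = −3q − 3 ⇒ q = 1/2.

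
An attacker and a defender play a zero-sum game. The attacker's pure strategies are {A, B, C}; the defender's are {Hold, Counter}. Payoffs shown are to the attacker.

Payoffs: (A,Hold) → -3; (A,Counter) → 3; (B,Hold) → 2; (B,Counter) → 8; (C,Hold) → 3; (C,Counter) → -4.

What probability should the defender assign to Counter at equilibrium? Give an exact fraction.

Row minima: A → -3, B → 2, C → -4; maximin = 2.
Column maxima: Hold → 3, Counter → 8; minimax = 3.
2 ≠ 3, so there is no saddle point; optimal play is mixed.
A is strictly dominated by B, so the attacker never plays it.
On the remaining 2×2 (B, C vs Hold, Counter):
Let the attacker play B with probability p. Expected payoff against Hold: 2p + 3(1−p) = −p + 3; against Counter: 8p + (-4)(1−p) = 12p − 4.
Setting these equal: −p + 3 = 12p − 4 ⇒ −13p = -7 ⇒ p = 7/13, and the value is (-1)·(7/13) + 3 = 32/13.
For the defender: with q = P(Hold), equating B's and C's payoffs gives −6q + 8 = 7q − 4 ⇒ q = 12/13.

1/13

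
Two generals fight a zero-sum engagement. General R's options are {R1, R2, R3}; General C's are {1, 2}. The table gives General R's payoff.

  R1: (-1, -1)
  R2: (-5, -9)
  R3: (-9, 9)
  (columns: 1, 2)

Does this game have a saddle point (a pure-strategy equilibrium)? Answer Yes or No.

Yes

Row minima: R1 → -1, R2 → -9, R3 → -9; maximin = -1.
Column maxima: 1 → -1, 2 → 9; minimax = -1.
maximin = minimax = -1, so a saddle point exists.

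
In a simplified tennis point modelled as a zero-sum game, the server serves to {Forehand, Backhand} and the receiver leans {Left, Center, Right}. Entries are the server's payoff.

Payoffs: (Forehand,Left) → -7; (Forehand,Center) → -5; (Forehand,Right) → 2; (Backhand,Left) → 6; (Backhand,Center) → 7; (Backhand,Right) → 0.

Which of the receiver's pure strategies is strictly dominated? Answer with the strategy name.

Left holds the server's payoff strictly below Center in every row: -7 < -5, 6 < 7.
So Center is strictly dominated for the receiver.

Center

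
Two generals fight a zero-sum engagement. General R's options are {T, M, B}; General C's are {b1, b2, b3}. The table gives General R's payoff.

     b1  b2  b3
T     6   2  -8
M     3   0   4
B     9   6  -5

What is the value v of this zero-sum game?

8/5

Row minima: T → -8, M → 0, B → -5; maximin = 0.
Column maxima: b1 → 9, b2 → 6, b3 → 4; minimax = 4.
0 ≠ 4, so there is no saddle point; optimal play is mixed.
T is strictly dominated by B, so General R never plays it.
b1 is strictly dominated by b2 (it gives General R strictly more in every row), so General C never plays it.
On the remaining 2×2 (M, B vs b2, b3):
Let General R play M with probability p. Expected payoff against b2: 0p + 6(1−p) = −6p + 6; against b3: 4p + (-5)(1−p) = 9p − 5.
Setting these equal: −6p + 6 = 9p − 5 ⇒ −15p = -11 ⇒ p = 11/15, and the value is (-6)·(11/15) + 6 = 8/5.
For General C: with q = P(b2), equating M's and B's payoffs gives −4q + 4 = 11q − 5 ⇒ q = 3/5.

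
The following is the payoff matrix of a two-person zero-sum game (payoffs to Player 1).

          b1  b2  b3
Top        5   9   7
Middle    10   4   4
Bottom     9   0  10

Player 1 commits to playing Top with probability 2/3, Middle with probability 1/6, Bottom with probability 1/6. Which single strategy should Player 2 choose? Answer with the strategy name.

b1

If Player 2 plays b1, Player 1's expected payoff is (2/3)·5 + (1/6)·10 + (1/6)·9 = 13/2.
If Player 2 plays b2, Player 1's expected payoff is (2/3)·9 + (1/6)·4 + (1/6)·0 = 20/3.
If Player 2 plays b3, Player 1's expected payoff is (2/3)·7 + (1/6)·4 + (1/6)·10 = 7.
Player 2 minimizes Player 1's payoff; the smallest is 13/2, so the best response is b1.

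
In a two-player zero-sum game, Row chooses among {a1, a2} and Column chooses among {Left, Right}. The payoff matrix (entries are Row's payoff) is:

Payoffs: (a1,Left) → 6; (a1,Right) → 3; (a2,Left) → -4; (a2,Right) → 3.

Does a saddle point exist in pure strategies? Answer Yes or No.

Row minima: a1 → 3, a2 → -4; maximin = 3.
Column maxima: Left → 6, Right → 3; minimax = 3.
maximin = minimax = 3, so a saddle point exists.

Yes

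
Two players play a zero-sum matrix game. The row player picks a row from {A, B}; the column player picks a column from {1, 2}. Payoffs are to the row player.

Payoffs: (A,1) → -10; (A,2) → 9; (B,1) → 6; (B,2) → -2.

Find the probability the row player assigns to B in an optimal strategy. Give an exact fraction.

19/27

Row minima: A → -10, B → -2; maximin = -2.
Column maxima: 1 → 6, 2 → 9; minimax = 6.
-2 ≠ 6, so there is no saddle point; optimal play is mixed.
Let the row player play A with probability p. Expected payoff against 1: (-10)p + 6(1−p) = −16p + 6; against 2: 9p + (-2)(1−p) = 11p − 2.
Setting these equal: −16p + 6 = 11p − 2 ⇒ −27p = -8 ⇒ p = 8/27, and the value is (-16)·(8/27) + 6 = 34/27.
For the column player: with q = P(1), equating A's and B's payoffs gives −19q + 9 = 8q − 2 ⇒ q = 11/27.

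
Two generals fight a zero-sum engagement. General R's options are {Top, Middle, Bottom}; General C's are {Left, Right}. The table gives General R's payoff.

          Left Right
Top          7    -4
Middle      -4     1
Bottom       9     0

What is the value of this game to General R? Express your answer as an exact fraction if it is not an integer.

9/14

Row minima: Top → -4, Middle → -4, Bottom → 0; maximin = 0.
Column maxima: Left → 9, Right → 1; minimax = 1.
0 ≠ 1, so there is no saddle point; optimal play is mixed.
Top is strictly dominated by Bottom, so General R never plays it.
On the remaining 2×2 (Middle, Bottom vs Left, Right):
Let General R play Middle with probability p. Expected payoff against Left: (-4)p + 9(1−p) = −13p + 9; against Right: 1p + 0(1−p) = p.
Setting these equal: −13p + 9 = p ⇒ −14p = -9 ⇒ p = 9/14, and the value is (-13)·(9/14) + 9 = 9/14.
For General C: with q = P(Left), equating Middle's and Bottom's payoffs gives −5q + 1 = 9q ⇒ q = 1/14.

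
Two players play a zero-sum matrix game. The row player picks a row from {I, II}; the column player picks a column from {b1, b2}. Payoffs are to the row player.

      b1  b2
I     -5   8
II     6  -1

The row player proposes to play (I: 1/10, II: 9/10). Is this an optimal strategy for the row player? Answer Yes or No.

Against b1 this mix gives (1/10)·(-5) + (9/10)·6 = 49/10.
Against b2 this mix gives (1/10)·8 + (9/10)·(-1) = -1/10.
The column player will play b2, holding the row player to -1/10. Shifting weight toward the row that does better against b2 would raise this floor (the equalizing mix achieves 43/20 against both b2 and b1), so the proposed strategy is not optimal.

No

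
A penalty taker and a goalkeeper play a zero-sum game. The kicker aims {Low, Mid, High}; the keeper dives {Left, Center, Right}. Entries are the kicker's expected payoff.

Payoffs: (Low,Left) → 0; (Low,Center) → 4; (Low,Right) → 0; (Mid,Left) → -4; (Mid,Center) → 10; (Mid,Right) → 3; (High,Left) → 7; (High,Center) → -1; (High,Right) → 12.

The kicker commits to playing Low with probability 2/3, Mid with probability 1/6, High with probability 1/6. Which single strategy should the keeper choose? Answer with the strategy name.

If the keeper plays Left, the kicker's expected payoff is (2/3)·0 + (1/6)·(-4) + (1/6)·7 = 1/2.
If the keeper plays Center, the kicker's expected payoff is (2/3)·4 + (1/6)·10 + (1/6)·(-1) = 25/6.
If the keeper plays Right, the kicker's expected payoff is (2/3)·0 + (1/6)·3 + (1/6)·12 = 5/2.
The keeper minimizes the kicker's payoff; the smallest is 1/2, so the best response is Left.

Left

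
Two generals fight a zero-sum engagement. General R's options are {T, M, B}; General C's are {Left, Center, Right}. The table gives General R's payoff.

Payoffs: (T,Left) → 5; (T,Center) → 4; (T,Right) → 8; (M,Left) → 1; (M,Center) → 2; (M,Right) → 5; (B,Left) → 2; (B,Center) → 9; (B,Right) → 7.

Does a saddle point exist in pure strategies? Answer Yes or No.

No

Row minima: T → 4, M → 1, B → 2; maximin = 4.
Column maxima: Left → 5, Center → 9, Right → 8; minimax = 5.
4 ≠ 5, so no pure-strategy equilibrium exists.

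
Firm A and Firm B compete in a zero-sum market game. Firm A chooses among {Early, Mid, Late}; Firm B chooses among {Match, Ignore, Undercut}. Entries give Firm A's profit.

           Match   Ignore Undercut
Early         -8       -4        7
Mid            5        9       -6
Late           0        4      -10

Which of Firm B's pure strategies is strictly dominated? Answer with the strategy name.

Ignore

Match holds Firm A's payoff strictly below Ignore in every row: -8 < -4, 5 < 9, 0 < 4.
So Ignore is strictly dominated for Firm B.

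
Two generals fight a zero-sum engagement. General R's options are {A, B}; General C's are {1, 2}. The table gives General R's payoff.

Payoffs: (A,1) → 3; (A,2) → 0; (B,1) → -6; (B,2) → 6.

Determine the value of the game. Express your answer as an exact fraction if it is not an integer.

Row minima: A → 0, B → -6; maximin = 0.
Column maxima: 1 → 3, 2 → 6; minimax = 3.
0 ≠ 3, so there is no saddle point; optimal play is mixed.
Let General R play A with probability p. Expected payoff against 1: 3p + (-6)(1−p) = 9p − 6; against 2: 0p + 6(1−p) = −6p + 6.
Setting these equal: 9p − 6 = −6p + 6 ⇒ 15p = 12 ⇒ p = 4/5, and the value is (9)·(4/5) − 6 = 6/5.
For General C: with q = P(1), equating A's and B's payoffs gives 3q = −12q + 6 ⇒ q = 2/5.

6/5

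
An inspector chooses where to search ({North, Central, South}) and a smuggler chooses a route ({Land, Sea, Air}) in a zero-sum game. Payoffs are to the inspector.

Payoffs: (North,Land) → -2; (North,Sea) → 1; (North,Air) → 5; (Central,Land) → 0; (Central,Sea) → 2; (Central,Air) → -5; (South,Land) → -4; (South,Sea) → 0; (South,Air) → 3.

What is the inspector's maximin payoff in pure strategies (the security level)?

Row minima: North → -2, Central → -5, South → -4.
The best of these is -2.

-2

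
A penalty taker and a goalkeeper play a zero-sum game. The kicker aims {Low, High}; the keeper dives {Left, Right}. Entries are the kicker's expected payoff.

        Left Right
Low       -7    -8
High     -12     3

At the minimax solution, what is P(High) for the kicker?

1/16

Row minima: Low → -8, High → -12; maximin = -8.
Column maxima: Left → -7, Right → 3; minimax = -7.
-8 ≠ -7, so there is no saddle point; optimal play is mixed.
Let the kicker play Low with probability p. Expected payoff against Left: (-7)p + (-12)(1−p) = 5p − 12; against Right: (-8)p + 3(1−p) = −11p + 3.
Setting these equal: 5p − 12 = −11p + 3 ⇒ 16p = 15 ⇒ p = 15/16, and the value is (5)·(15/16) − 12 = -117/16.
For the keeper: with q = P(Left), equating Low's and High's payoffs gives q − 8 = −15q + 3 ⇒ q = 11/16.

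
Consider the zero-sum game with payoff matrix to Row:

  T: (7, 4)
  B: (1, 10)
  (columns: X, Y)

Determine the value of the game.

Row minima: T → 4, B → 1; maximin = 4.
Column maxima: X → 7, Y → 10; minimax = 7.
4 ≠ 7, so there is no saddle point; optimal play is mixed.
Let Row play T with probability p. Expected payoff against X: 7p + 1(1−p) = 6p + 1; against Y: 4p + 10(1−p) = −6p + 10.
Setting these equal: 6p + 1 = −6p + 10 ⇒ 12p = 9 ⇒ p = 3/4, and the value is (6)·(3/4) + 1 = 11/2.
For Column: with q = P(X), equating T's and B's payoffs gives 3q + 4 = −9q + 10 ⇒ q = 1/2.

11/2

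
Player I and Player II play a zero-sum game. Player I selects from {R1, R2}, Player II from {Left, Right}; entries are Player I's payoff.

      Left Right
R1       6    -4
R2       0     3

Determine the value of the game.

18/13

Row minima: R1 → -4, R2 → 0; maximin = 0.
Column maxima: Left → 6, Right → 3; minimax = 3.
0 ≠ 3, so there is no saddle point; optimal play is mixed.
Let Player I play R1 with probability p. Expected payoff against Left: 6p + 0(1−p) = 6p; against Right: (-4)p + 3(1−p) = −7p + 3.
Setting these equal: 6p = −7p + 3 ⇒ 13p = 3 ⇒ p = 3/13, and the value is (6)·(3/13) = 18/13.
For Player II: with q = P(Left), equating R1's and R2's payoffs gives 10q − 4 = −3q + 3 ⇒ q = 7/13.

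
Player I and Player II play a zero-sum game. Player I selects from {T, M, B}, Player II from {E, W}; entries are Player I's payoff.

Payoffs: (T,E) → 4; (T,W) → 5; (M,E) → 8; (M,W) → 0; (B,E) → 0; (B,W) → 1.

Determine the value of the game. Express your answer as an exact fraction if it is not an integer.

Row minima: T → 4, M → 0, B → 0; maximin = 4.
Column maxima: E → 8, W → 5; minimax = 5.
4 ≠ 5, so there is no saddle point; optimal play is mixed.
B is strictly dominated by T, so Player I never plays it.
On the remaining 2×2 (T, M vs E, W):
Let Player I play T with probability p. Expected payoff against E: 4p + 8(1−p) = −4p + 8; against W: 5p + 0(1−p) = 5p.
Setting these equal: −4p + 8 = 5p ⇒ −9p = -8 ⇒ p = 8/9, and the value is (-4)·(8/9) + 8 = 40/9.
For Player II: with q = P(E), equating T's and M's payoffs gives −q + 5 = 8q ⇒ q = 5/9.

40/9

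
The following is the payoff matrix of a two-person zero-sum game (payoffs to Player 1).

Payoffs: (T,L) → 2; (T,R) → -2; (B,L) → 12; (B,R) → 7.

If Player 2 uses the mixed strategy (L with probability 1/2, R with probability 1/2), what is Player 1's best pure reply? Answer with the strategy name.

Expected payoff of T: (1/2)·2 + (1/2)·(-2) = 0.
Expected payoff of B: (1/2)·12 + (1/2)·7 = 19/2.
The largest is 19/2, so Player 1's best response is B.

B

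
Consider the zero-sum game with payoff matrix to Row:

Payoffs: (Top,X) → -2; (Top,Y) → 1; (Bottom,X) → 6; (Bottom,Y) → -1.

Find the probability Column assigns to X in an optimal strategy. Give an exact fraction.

1/5

Row minima: Top → -2, Bottom → -1; maximin = -1.
Column maxima: X → 6, Y → 1; minimax = 1.
-1 ≠ 1, so there is no saddle point; optimal play is mixed.
Let Row play Top with probability p. Expected payoff against X: (-2)p + 6(1−p) = −8p + 6; against Y: 1p + (-1)(1−p) = 2p − 1.
Setting these equal: −8p + 6 = 2p − 1 ⇒ −10p = -7 ⇒ p = 7/10, and the value is (-8)·(7/10) + 6 = 2/5.
For Column: with q = P(X), equating Top's and Bottom's payoffs gives −3q + 1 = 7q − 1 ⇒ q = 1/5.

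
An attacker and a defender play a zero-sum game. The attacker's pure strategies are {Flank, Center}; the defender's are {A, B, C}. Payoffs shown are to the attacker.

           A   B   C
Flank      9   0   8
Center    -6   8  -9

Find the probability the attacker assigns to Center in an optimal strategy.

Row minima: Flank → 0, Center → -9; maximin = 0.
Column maxima: A → 9, B → 8, C → 8; minimax = 8.
0 ≠ 8, so there is no saddle point; optimal play is mixed.
A is strictly dominated by C (it gives the attacker strictly more in every row), so the defender never plays it.
On the remaining 2×2 (Flank, Center vs B, C):
Let the attacker play Flank with probability p. Expected payoff against B: 0p + 8(1−p) = −8p + 8; against C: 8p + (-9)(1−p) = 17p − 9.
Setting these equal: −8p + 8 = 17p − 9 ⇒ −25p = -17 ⇒ p = 17/25, and the value is (-8)·(17/25) + 8 = 64/25.
For the defender: with q = P(B), equating Flank's and Center's payoffs gives −8q + 8 = 17q − 9 ⇒ q = 17/25.

8/25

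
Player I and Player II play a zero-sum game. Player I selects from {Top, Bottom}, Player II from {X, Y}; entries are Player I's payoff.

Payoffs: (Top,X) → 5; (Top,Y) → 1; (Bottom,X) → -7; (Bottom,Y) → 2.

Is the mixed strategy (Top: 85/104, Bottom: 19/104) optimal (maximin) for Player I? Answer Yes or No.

Against X this mix gives (85/104)·5 + (19/104)·(-7) = 73/26.
Against Y this mix gives (85/104)·1 + (19/104)·2 = 123/104.
Player II will play Y, holding Player I to 123/104. Shifting weight toward the row that does better against Y would raise this floor (the equalizing mix achieves 17/13 against both Y and X), so the proposed strategy is not optimal.

No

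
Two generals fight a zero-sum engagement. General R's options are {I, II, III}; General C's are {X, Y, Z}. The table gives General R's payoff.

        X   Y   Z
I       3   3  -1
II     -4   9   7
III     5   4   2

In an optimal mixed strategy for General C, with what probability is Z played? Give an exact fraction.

9/14

Row minima: I → -1, II → -4, III → 2; maximin = 2.
Column maxima: X → 5, Y → 9, Z → 7; minimax = 5.
2 ≠ 5, so there is no saddle point; optimal play is mixed.
I is strictly dominated by III, so General R never plays it.
Y is strictly dominated by Z (it gives General R strictly more in every row), so General C never plays it.
On the remaining 2×2 (II, III vs X, Z):
Let General R play II with probability p. Expected payoff against X: (-4)p + 5(1−p) = −9p + 5; against Z: 7p + 2(1−p) = 5p + 2.
Setting these equal: −9p + 5 = 5p + 2 ⇒ −14p = -3 ⇒ p = 3/14, and the value is (-9)·(3/14) + 5 = 43/14.
For General C: with q = P(X), equating II's and III's payoffs gives −11q + 7 = 3q + 2 ⇒ q = 5/14.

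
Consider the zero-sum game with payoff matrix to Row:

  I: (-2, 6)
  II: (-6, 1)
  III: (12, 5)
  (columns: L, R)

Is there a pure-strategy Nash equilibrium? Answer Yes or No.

Row minima: I → -2, II → -6, III → 5; maximin = 5.
Column maxima: L → 12, R → 6; minimax = 6.
5 ≠ 6, so no pure-strategy equilibrium exists.

No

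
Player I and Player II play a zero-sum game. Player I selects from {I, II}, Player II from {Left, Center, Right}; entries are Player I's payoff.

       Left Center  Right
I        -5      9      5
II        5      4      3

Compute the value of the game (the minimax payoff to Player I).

10/3

Row minima: I → -5, II → 3; maximin = 3.
Column maxima: Left → 5, Center → 9, Right → 5; minimax = 5.
3 ≠ 5, so there is no saddle point; optimal play is mixed.
Center is strictly dominated by Right (it gives Player I strictly more in every row), so Player II never plays it.
On the remaining 2×2 (I, II vs Left, Right):
Let Player I play I with probability p. Expected payoff against Left: (-5)p + 5(1−p) = −10p + 5; against Right: 5p + 3(1−p) = 2p + 3.
Setting these equal: −10p + 5 = 2p + 3 ⇒ −12p = -2 ⇒ p = 1/6, and the value is (-10)·(1/6) + 5 = 10/3.
For Player II: with q = P(Left), equating I's and II's payoffs gives −10q + 5 = 2q + 3 ⇒ q = 1/6.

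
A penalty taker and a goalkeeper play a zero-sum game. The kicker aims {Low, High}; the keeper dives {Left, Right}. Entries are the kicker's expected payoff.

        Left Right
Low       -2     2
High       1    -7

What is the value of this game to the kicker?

-1

Row minima: Low → -2, High → -7; maximin = -2.
Column maxima: Left → 1, Right → 2; minimax = 1.
-2 ≠ 1, so there is no saddle point; optimal play is mixed.
Let the kicker play Low with probability p. Expected payoff against Left: (-2)p + 1(1−p) = −3p + 1; against Right: 2p + (-7)(1−p) = 9p − 7.
Setting these equal: −3p + 1 = 9p − 7 ⇒ −12p = -8 ⇒ p = 2/3, and the value is (-3)·(2/3) + 1 = -1.
For the keeper: with q = P(Left), equating Low's and High's payoffs gives −4q + 2 = 8q − 7 ⇒ q = 3/4.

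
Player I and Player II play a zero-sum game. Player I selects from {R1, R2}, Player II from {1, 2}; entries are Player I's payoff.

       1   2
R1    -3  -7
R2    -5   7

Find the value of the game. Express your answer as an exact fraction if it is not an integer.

Row minima: R1 → -7, R2 → -5; maximin = -5.
Column maxima: 1 → -3, 2 → 7; minimax = -3.
-5 ≠ -3, so there is no saddle point; optimal play is mixed.
Let Player I play R1 with probability p. Expected payoff against 1: (-3)p + (-5)(1−p) = 2p − 5; against 2: (-7)p + 7(1−p) = −14p + 7.
Setting these equal: 2p − 5 = −14p + 7 ⇒ 16p = 12 ⇒ p = 3/4, and the value is (2)·(3/4) − 5 = -7/2.
For Player II: with q = P(1), equating R1's and R2's payoffs gives 4q − 7 = −12q + 7 ⇒ q = 7/8.

-7/2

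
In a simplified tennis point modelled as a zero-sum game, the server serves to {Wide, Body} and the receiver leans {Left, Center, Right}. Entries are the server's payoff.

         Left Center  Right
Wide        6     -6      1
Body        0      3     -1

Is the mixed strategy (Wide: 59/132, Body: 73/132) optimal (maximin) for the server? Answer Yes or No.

Against Left this mix gives (59/132)·6 + (73/132)·0 = 59/22.
Against Center this mix gives (59/132)·(-6) + (73/132)·3 = -45/44.
Against Right this mix gives (59/132)·1 + (73/132)·(-1) = -7/66.
The receiver will play Center, holding the server to -45/44. Shifting weight toward the row that does better against Center would raise this floor (the equalizing mix achieves -3/11 against both Center and Right), so the proposed strategy is not optimal.

No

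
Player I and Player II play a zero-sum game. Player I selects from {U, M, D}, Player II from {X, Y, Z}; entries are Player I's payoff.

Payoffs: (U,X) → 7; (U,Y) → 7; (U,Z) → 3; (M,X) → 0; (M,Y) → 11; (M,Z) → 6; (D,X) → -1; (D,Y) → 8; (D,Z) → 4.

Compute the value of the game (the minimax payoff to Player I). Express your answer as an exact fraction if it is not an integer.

Row minima: U → 3, M → 0, D → -1; maximin = 3.
Column maxima: X → 7, Y → 11, Z → 6; minimax = 6.
3 ≠ 6, so there is no saddle point; optimal play is mixed.
D is strictly dominated by M, so Player I never plays it.
Y is strictly dominated by Z (it gives Player I strictly more in every row), so Player II never plays it.
On the remaining 2×2 (U, M vs X, Z):
Let Player I play U with probability p. Expected payoff against X: 7p + 0(1−p) = 7p; against Z: 3p + 6(1−p) = −3p + 6.
Setting these equal: 7p = −3p + 6 ⇒ 10p = 6 ⇒ p = 3/5, and the value is (7)·(3/5) = 21/5.
For Player II: with q = P(X), equating U's and M's payoffs gives 4q + 3 = −6q + 6 ⇒ q = 3/10.

21/5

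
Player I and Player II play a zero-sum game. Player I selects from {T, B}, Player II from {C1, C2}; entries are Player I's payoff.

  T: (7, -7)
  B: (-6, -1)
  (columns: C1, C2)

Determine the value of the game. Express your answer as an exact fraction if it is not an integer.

-49/19

Row minima: T → -7, B → -6; maximin = -6.
Column maxima: C1 → 7, C2 → -1; minimax = -1.
-6 ≠ -1, so there is no saddle point; optimal play is mixed.
Let Player I play T with probability p. Expected payoff against C1: 7p + (-6)(1−p) = 13p − 6; against C2: (-7)p + (-1)(1−p) = −6p − 1.
Setting these equal: 13p − 6 = −6p − 1 ⇒ 19p = 5 ⇒ p = 5/19, and the value is (13)·(5/19) − 6 = -49/19.
For Player II: with q = P(C1), equating T's and B's payoffs gives 14q − 7 = −5q − 1 ⇒ q = 6/19.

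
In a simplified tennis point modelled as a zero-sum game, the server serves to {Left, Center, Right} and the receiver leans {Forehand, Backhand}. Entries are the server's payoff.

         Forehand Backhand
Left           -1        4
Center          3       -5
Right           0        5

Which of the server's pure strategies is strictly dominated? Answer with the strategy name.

Right gives a strictly higher payoff than Left against every column: 0 > -1, 5 > 4.
So Left is strictly dominated and the server never plays it.

Left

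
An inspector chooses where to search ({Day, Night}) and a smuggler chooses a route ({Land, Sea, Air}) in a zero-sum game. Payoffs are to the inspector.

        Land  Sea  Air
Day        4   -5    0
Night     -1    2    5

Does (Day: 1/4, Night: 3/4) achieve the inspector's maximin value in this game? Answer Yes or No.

Against Land this mix gives (1/4)·4 + (3/4)·(-1) = 1/4.
Against Sea this mix gives (1/4)·(-5) + (3/4)·2 = 1/4.
Against Air this mix gives (1/4)·0 + (3/4)·5 = 15/4.
All of the smuggler's active replies (Land, Sea) yield 1/4, and no column does worse for the inspector. The mix makes the smuggler indifferent and guarantees 1/4, so it is optimal.

Yes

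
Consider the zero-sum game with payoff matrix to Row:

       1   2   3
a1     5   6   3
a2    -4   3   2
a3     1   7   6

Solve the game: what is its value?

27/7

Row minima: a1 → 3, a2 → -4, a3 → 1; maximin = 3.
Column maxima: 1 → 5, 2 → 7, 3 → 6; minimax = 5.
3 ≠ 5, so there is no saddle point; optimal play is mixed.
a2 is strictly dominated by a1, so Row never plays it.
2 is strictly dominated by 1 (it gives Row strictly more in every row), so Column never plays it.
On the remaining 2×2 (a1, a3 vs 1, 3):
Let Row play a1 with probability p. Expected payoff against 1: 5p + 1(1−p) = 4p + 1; against 3: 3p + 6(1−p) = −3p + 6.
Setting these equal: 4p + 1 = −3p + 6 ⇒ 7p = 5 ⇒ p = 5/7, and the value is (4)·(5/7) + 1 = 27/7.
For Column: with q = P(1), equating a1's and a3's payoffs gives 2q + 3 = −5q + 6 ⇒ q = 3/7.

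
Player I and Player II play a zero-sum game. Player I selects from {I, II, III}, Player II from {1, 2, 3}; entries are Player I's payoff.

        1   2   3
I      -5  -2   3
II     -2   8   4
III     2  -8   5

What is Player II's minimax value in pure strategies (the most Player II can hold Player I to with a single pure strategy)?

2

Column maxima: 1 → 2, 2 → 8, 3 → 5.
The smallest of these is 2.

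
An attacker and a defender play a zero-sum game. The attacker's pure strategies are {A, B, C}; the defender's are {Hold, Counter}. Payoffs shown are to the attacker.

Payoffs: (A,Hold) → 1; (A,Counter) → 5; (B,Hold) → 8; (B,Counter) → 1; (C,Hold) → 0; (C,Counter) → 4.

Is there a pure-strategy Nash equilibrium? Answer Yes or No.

No

Row minima: A → 1, B → 1, C → 0; maximin = 1.
Column maxima: Hold → 8, Counter → 5; minimax = 5.
1 ≠ 5, so no pure-strategy equilibrium exists.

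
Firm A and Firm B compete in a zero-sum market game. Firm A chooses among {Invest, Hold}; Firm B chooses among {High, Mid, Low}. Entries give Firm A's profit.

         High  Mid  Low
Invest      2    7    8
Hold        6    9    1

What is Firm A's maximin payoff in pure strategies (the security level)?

2

Row minima: Invest → 2, Hold → 1.
The best of these is 2.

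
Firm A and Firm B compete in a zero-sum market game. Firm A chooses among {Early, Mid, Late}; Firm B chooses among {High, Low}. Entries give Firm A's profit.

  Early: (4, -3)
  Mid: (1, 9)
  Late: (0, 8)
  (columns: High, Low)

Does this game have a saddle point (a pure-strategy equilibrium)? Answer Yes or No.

Row minima: Early → -3, Mid → 1, Late → 0; maximin = 1.
Column maxima: High → 4, Low → 9; minimax = 4.
1 ≠ 4, so no pure-strategy equilibrium exists.

No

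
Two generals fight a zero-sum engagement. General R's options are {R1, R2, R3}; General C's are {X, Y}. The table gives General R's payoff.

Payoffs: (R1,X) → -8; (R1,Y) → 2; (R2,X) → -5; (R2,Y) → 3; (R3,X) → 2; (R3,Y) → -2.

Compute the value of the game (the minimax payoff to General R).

Row minima: R1 → -8, R2 → -5, R3 → -2; maximin = -2.
Column maxima: X → 2, Y → 3; minimax = 2.
-2 ≠ 2, so there is no saddle point; optimal play is mixed.
R1 is strictly dominated by R2, so General R never plays it.
On the remaining 2×2 (R2, R3 vs X, Y):
Let General R play R2 with probability p. Expected payoff against X: (-5)p + 2(1−p) = −7p + 2; against Y: 3p + (-2)(1−p) = 5p − 2.
Setting these equal: −7p + 2 = 5p − 2 ⇒ −12p = -4 ⇒ p = 1/3, and the value is (-7)·(1/3) + 2 = -1/3.
For General C: with q = P(X), equating R2's and R3's payoffs gives −8q + 3 = 4q − 2 ⇒ q = 5/12.

-1/3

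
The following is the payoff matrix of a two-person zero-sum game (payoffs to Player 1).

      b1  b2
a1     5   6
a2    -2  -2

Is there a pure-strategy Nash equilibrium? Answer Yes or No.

Yes

Row minima: a1 → 5, a2 → -2; maximin = 5.
Column maxima: b1 → 5, b2 → 6; minimax = 5.
maximin = minimax = 5, so a saddle point exists.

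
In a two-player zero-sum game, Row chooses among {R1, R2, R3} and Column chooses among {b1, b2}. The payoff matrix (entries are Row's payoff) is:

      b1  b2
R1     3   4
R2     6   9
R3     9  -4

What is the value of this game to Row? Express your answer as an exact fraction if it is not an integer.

Row minima: R1 → 3, R2 → 6, R3 → -4; maximin = 6.
Column maxima: b1 → 9, b2 → 9; minimax = 9.
6 ≠ 9, so there is no saddle point; optimal play is mixed.
R1 is strictly dominated by R2, so Row never plays it.
On the remaining 2×2 (R2, R3 vs b1, b2):
Let Row play R2 with probability p. Expected payoff against b1: 6p + 9(1−p) = −3p + 9; against b2: 9p + (-4)(1−p) = 13p − 4.
Setting these equal: −3p + 9 = 13p − 4 ⇒ −16p = -13 ⇒ p = 13/16, and the value is (-3)·(13/16) + 9 = 105/16.
For Column: with q = P(b1), equating R2's and R3's payoffs gives −3q + 9 = 13q − 4 ⇒ q = 13/16.

105/16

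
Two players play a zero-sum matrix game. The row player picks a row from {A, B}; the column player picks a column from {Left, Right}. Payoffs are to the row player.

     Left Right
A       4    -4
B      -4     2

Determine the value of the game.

-4/7

Row minima: A → -4, B → -4; maximin = -4.
Column maxima: Left → 4, Right → 2; minimax = 2.
-4 ≠ 2, so there is no saddle point; optimal play is mixed.
Let the row player play A with probability p. Expected payoff against Left: 4p + (-4)(1−p) = 8p − 4; against Right: (-4)p + 2(1−p) = −6p + 2.
Setting these equal: 8p − 4 = −6p + 2 ⇒ 14p = 6 ⇒ p = 3/7, and the value is (8)·(3/7) − 4 = -4/7.
For the column player: with q = P(Left), equating A's and B's payoffs gives 8q − 4 = −6q + 2 ⇒ q = 3/7.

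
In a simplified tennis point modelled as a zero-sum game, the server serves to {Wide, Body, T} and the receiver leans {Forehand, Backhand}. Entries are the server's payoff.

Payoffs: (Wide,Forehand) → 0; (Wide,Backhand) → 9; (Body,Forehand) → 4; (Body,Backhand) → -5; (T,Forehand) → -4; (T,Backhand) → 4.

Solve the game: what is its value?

Row minima: Wide → 0, Body → -5, T → -4; maximin = 0.
Column maxima: Forehand → 4, Backhand → 9; minimax = 4.
0 ≠ 4, so there is no saddle point; optimal play is mixed.
T is strictly dominated by Wide, so the server never plays it.
On the remaining 2×2 (Wide, Body vs Forehand, Backhand):
Let the server play Wide with probability p. Expected payoff against Forehand: 0p + 4(1−p) = −4p + 4; against Backhand: 9p + (-5)(1−p) = 14p − 5.
Setting these equal: −4p + 4 = 14p − 5 ⇒ −18p = -9 ⇒ p = 1/2, and the value is (-4)·(1/2) + 4 = 2.
For the receiver: with q = P(Forehand), equating Wide's and Body's payoffs gives −9q + 9 = 9q − 5 ⇒ q = 7/9.

2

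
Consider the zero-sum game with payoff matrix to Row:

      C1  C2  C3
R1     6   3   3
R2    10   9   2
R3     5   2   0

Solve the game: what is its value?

Row minima: R1 → 3, R2 → 2, R3 → 0; maximin = 3.
Column maxima: C1 → 10, C2 → 9, C3 → 3; minimax = 3.
Since maximin = minimax = 3, there is a saddle point and the value is 3.

3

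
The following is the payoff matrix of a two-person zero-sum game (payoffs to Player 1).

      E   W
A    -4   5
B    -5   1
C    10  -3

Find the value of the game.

19/11

Row minima: A → -4, B → -5, C → -3; maximin = -3.
Column maxima: E → 10, W → 5; minimax = 5.
-3 ≠ 5, so there is no saddle point; optimal play is mixed.
B is strictly dominated by A, so Player 1 never plays it.
On the remaining 2×2 (A, C vs E, W):
Let Player 1 play A with probability p. Expected payoff against E: (-4)p + 10(1−p) = −14p + 10; against W: 5p + (-3)(1−p) = 8p − 3.
Setting these equal: −14p + 10 = 8p − 3 ⇒ −22p = -13 ⇒ p = 13/22, and the value is (-14)·(13/22) + 10 = 19/11.
For Player 2: with q = P(E), equating A's and C's payoffs gives −9q + 5 = 13q − 3 ⇒ q = 4/11.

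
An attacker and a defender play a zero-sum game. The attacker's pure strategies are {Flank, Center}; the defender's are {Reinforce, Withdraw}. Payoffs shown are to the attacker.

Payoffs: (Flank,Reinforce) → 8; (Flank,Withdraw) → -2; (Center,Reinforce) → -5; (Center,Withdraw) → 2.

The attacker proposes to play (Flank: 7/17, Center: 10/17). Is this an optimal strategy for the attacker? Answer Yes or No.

Against Reinforce this mix gives (7/17)·8 + (10/17)·(-5) = 6/17.
Against Withdraw this mix gives (7/17)·(-2) + (10/17)·2 = 6/17.
All of the defender's active replies (Reinforce, Withdraw) yield 6/17, and no column does worse for the attacker. The mix makes the defender indifferent and guarantees 6/17, so it is optimal.

Yes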